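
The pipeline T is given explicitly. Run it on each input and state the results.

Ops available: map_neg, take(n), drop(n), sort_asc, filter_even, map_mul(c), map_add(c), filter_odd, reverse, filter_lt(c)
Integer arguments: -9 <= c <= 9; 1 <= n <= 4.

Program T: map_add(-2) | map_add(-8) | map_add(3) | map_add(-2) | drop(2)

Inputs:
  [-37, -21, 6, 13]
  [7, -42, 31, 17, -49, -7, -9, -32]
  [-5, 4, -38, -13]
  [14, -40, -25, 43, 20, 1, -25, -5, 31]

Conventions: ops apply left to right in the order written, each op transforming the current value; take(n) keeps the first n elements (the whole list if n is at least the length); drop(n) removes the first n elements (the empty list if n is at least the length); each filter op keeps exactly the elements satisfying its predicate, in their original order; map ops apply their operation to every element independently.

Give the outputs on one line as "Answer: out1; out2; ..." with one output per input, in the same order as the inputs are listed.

Execution, op by op:
  [-37, -21, 6, 13] -> [-39, -23, 4, 11] -> [-47, -31, -4, 3] -> [-44, -28, -1, 6] -> [-46, -30, -3, 4] -> [-3, 4]
  [7, -42, 31, 17, -49, -7, -9, -32] -> [5, -44, 29, 15, -51, -9, -11, -34] -> [-3, -52, 21, 7, -59, -17, -19, -42] -> [0, -49, 24, 10, -56, -14, -16, -39] -> [-2, -51, 22, 8, -58, -16, -18, -41] -> [22, 8, -58, -16, -18, -41]
  [-5, 4, -38, -13] -> [-7, 2, -40, -15] -> [-15, -6, -48, -23] -> [-12, -3, -45, -20] -> [-14, -5, -47, -22] -> [-47, -22]
  [14, -40, -25, 43, 20, 1, -25, -5, 31] -> [12, -42, -27, 41, 18, -1, -27, -7, 29] -> [4, -50, -35, 33, 10, -9, -35, -15, 21] -> [7, -47, -32, 36, 13, -6, -32, -12, 24] -> [5, -49, -34, 34, 11, -8, -34, -14, 22] -> [-34, 34, 11, -8, -34, -14, 22]

[-3, 4]; [22, 8, -58, -16, -18, -41]; [-47, -22]; [-34, 34, 11, -8, -34, -14, 22]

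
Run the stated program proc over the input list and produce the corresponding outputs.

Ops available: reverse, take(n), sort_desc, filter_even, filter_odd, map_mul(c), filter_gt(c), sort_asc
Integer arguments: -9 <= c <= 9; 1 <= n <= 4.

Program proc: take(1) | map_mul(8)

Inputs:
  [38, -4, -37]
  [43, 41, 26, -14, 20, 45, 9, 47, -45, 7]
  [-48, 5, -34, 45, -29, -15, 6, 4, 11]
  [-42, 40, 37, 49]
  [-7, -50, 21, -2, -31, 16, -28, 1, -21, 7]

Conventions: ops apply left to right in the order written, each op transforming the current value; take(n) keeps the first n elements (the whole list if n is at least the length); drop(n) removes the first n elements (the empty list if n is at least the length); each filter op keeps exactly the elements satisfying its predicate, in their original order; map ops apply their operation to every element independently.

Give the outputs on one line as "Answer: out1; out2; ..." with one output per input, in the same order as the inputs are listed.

[304]; [344]; [-384]; [-336]; [-56]

Execution, op by op:
  [38, -4, -37] -> [38] -> [304]
  [43, 41, 26, -14, 20, 45, 9, 47, -45, 7] -> [43] -> [344]
  [-48, 5, -34, 45, -29, -15, 6, 4, 11] -> [-48] -> [-384]
  [-42, 40, 37, 49] -> [-42] -> [-336]
  [-7, -50, 21, -2, -31, 16, -28, 1, -21, 7] -> [-7] -> [-56]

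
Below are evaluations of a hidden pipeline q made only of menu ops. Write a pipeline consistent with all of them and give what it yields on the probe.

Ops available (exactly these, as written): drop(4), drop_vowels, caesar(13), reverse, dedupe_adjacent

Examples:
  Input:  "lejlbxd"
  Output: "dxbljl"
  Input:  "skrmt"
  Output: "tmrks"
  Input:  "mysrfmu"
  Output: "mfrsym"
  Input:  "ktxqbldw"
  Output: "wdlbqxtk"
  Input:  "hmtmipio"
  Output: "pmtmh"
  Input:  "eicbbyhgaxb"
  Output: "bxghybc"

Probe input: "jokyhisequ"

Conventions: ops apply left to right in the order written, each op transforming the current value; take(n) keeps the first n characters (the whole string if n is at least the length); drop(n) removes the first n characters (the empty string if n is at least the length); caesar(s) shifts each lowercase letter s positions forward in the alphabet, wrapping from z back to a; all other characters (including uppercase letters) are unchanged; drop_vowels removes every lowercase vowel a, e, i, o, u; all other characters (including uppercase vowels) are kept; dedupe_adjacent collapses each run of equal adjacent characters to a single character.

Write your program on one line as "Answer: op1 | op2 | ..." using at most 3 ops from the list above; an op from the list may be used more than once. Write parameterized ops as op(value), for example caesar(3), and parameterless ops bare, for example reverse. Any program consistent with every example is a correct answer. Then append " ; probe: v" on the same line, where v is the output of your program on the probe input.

drop_vowels | dedupe_adjacent | reverse ; probe: "qshykj"

Check, running the answer program on each example:
  "lejlbxd" -> "ljlbxd" -> "ljlbxd" -> "dxbljl"
  "skrmt" -> "skrmt" -> "skrmt" -> "tmrks"
  "mysrfmu" -> "mysrfm" -> "mysrfm" -> "mfrsym"
  "ktxqbldw" -> "ktxqbldw" -> "ktxqbldw" -> "wdlbqxtk"
  "hmtmipio" -> "hmtmp" -> "hmtmp" -> "pmtmh"
  "eicbbyhgaxb" -> "cbbyhgxb" -> "cbyhgxb" -> "bxghybc"
  probe: "jokyhisequ" -> "jkyhsq" -> "jkyhsq" -> "qshykj"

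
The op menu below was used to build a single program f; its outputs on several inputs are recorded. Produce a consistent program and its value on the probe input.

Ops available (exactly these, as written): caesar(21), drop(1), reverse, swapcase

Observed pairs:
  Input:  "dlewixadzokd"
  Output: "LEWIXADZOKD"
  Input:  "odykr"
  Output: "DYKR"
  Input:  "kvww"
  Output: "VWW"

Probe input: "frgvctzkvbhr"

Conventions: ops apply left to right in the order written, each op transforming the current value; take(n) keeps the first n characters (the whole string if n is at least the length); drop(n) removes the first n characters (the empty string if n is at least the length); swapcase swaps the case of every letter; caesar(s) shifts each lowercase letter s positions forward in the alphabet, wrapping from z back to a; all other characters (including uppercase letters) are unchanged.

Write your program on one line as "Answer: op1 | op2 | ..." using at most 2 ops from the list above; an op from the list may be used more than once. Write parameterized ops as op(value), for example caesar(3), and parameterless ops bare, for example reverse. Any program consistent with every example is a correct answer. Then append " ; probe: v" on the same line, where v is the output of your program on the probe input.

drop(1) | swapcase ; probe: "RGVCTZKVBHR"

Check, running the answer program on each example:
  "dlewixadzokd" -> "lewixadzokd" -> "LEWIXADZOKD"
  "odykr" -> "dykr" -> "DYKR"
  "kvww" -> "vww" -> "VWW"
  probe: "frgvctzkvbhr" -> "rgvctzkvbhr" -> "RGVCTZKVBHR"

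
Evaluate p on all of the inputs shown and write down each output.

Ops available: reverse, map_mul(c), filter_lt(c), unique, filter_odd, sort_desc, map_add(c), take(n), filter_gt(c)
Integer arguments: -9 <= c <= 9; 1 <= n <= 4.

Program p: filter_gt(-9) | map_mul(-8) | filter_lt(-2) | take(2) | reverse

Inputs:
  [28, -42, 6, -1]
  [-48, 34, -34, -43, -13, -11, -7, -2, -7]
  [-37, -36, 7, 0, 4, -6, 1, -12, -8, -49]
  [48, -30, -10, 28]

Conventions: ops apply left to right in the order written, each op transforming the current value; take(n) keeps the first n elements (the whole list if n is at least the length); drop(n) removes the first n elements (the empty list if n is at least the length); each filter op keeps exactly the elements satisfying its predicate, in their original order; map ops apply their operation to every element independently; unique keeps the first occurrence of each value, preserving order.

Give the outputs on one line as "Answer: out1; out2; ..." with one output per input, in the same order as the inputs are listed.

[-48, -224]; [-272]; [-32, -56]; [-224, -384]

Execution, op by op:
  [28, -42, 6, -1] -> [28, 6, -1] -> [-224, -48, 8] -> [-224, -48] -> [-224, -48] -> [-48, -224]
  [-48, 34, -34, -43, -13, -11, -7, -2, -7] -> [34, -7, -2, -7] -> [-272, 56, 16, 56] -> [-272] -> [-272] -> [-272]
  [-37, -36, 7, 0, 4, -6, 1, -12, -8, -49] -> [7, 0, 4, -6, 1, -8] -> [-56, 0, -32, 48, -8, 64] -> [-56, -32, -8] -> [-56, -32] -> [-32, -56]
  [48, -30, -10, 28] -> [48, 28] -> [-384, -224] -> [-384, -224] -> [-384, -224] -> [-224, -384]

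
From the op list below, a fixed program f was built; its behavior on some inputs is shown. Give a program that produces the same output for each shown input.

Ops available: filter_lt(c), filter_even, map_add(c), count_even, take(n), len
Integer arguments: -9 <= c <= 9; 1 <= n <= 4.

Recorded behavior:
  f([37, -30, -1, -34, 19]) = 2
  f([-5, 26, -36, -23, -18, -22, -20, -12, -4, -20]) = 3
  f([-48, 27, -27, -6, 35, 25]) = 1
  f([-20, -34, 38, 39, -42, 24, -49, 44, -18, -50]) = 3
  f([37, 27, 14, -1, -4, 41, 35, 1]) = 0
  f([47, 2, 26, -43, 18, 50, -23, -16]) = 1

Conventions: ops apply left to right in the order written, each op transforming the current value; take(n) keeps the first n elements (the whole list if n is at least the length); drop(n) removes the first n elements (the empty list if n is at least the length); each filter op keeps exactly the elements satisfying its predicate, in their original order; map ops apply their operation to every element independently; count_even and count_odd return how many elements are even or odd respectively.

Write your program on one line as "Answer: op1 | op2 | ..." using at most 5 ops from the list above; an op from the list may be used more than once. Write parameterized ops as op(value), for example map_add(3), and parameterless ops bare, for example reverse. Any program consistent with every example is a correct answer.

filter_lt(5) | filter_even | filter_lt(-7) | take(3) | len

Check, running the answer program on each example:
  [37, -30, -1, -34, 19] -> [-30, -1, -34] -> [-30, -34] -> [-30, -34] -> [-30, -34] -> 2
  [-5, 26, -36, -23, -18, -22, -20, -12, -4, -20] -> [-5, -36, -23, -18, -22, -20, -12, -4, -20] -> [-36, -18, -22, -20, -12, -4, -20] -> [-36, -18, -22, -20, -12, -20] -> [-36, -18, -22] -> 3
  [-48, 27, -27, -6, 35, 25] -> [-48, -27, -6] -> [-48, -6] -> [-48] -> [-48] -> 1
  [-20, -34, 38, 39, -42, 24, -49, 44, -18, -50] -> [-20, -34, -42, -49, -18, -50] -> [-20, -34, -42, -18, -50] -> [-20, -34, -42, -18, -50] -> [-20, -34, -42] -> 3
  [37, 27, 14, -1, -4, 41, 35, 1] -> [-1, -4, 1] -> [-4] -> [] -> [] -> 0
  [47, 2, 26, -43, 18, 50, -23, -16] -> [2, -43, -23, -16] -> [2, -16] -> [-16] -> [-16] -> 1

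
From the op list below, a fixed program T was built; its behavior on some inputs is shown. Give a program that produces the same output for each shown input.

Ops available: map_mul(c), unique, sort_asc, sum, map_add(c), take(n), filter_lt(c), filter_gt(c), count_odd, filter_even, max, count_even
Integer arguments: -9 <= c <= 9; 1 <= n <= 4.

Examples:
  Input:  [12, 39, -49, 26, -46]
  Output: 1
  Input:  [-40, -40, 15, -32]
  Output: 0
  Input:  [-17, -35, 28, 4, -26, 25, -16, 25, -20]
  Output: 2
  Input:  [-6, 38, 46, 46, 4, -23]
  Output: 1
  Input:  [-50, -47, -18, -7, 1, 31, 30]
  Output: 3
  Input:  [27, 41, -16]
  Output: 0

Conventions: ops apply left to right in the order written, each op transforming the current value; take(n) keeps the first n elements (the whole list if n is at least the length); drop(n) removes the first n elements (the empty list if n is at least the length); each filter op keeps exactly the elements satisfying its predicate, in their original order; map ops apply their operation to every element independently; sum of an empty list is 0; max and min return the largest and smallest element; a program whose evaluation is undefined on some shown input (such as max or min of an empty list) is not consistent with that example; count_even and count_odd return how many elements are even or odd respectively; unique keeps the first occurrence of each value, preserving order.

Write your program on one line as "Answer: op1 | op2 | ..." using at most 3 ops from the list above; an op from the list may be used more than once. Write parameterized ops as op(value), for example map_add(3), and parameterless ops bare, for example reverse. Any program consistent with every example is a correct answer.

map_add(-6) | filter_lt(3) | count_odd

Check, running the answer program on each example:
  [12, 39, -49, 26, -46] -> [6, 33, -55, 20, -52] -> [-55, -52] -> 1
  [-40, -40, 15, -32] -> [-46, -46, 9, -38] -> [-46, -46, -38] -> 0
  [-17, -35, 28, 4, -26, 25, -16, 25, -20] -> [-23, -41, 22, -2, -32, 19, -22, 19, -26] -> [-23, -41, -2, -32, -22, -26] -> 2
  [-6, 38, 46, 46, 4, -23] -> [-12, 32, 40, 40, -2, -29] -> [-12, -2, -29] -> 1
  [-50, -47, -18, -7, 1, 31, 30] -> [-56, -53, -24, -13, -5, 25, 24] -> [-56, -53, -24, -13, -5] -> 3
  [27, 41, -16] -> [21, 35, -22] -> [-22] -> 0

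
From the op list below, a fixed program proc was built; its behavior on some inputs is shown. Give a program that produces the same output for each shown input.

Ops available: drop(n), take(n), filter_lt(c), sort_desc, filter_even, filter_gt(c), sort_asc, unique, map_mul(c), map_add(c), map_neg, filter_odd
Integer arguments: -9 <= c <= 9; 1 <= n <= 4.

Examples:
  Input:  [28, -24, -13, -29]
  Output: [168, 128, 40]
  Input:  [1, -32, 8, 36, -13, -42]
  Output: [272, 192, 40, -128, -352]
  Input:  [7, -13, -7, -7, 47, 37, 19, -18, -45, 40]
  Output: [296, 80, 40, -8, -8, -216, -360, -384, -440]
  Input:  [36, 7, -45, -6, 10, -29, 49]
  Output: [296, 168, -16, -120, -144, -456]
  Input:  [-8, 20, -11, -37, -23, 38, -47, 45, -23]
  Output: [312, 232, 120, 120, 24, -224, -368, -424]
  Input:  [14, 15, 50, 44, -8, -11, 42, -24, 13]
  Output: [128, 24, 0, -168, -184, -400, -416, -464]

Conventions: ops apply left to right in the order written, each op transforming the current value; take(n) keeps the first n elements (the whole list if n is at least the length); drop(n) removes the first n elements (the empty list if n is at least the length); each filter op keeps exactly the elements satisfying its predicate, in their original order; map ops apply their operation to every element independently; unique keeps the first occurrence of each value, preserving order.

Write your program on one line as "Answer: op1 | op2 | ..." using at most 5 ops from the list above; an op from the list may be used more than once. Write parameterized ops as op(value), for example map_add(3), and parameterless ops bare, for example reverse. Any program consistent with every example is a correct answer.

map_add(8) | map_mul(-8) | drop(1) | sort_desc

Check, running the answer program on each example:
  [28, -24, -13, -29] -> [36, -16, -5, -21] -> [-288, 128, 40, 168] -> [128, 40, 168] -> [168, 128, 40]
  [1, -32, 8, 36, -13, -42] -> [9, -24, 16, 44, -5, -34] -> [-72, 192, -128, -352, 40, 272] -> [192, -128, -352, 40, 272] -> [272, 192, 40, -128, -352]
  [7, -13, -7, -7, 47, 37, 19, -18, -45, 40] -> [15, -5, 1, 1, 55, 45, 27, -10, -37, 48] -> [-120, 40, -8, -8, -440, -360, -216, 80, 296, -384] -> [40, -8, -8, -440, -360, -216, 80, 296, -384] -> [296, 80, 40, -8, -8, -216, -360, -384, -440]
  [36, 7, -45, -6, 10, -29, 49] -> [44, 15, -37, 2, 18, -21, 57] -> [-352, -120, 296, -16, -144, 168, -456] -> [-120, 296, -16, -144, 168, -456] -> [296, 168, -16, -120, -144, -456]
  [-8, 20, -11, -37, -23, 38, -47, 45, -23] -> [0, 28, -3, -29, -15, 46, -39, 53, -15] -> [0, -224, 24, 232, 120, -368, 312, -424, 120] -> [-224, 24, 232, 120, -368, 312, -424, 120] -> [312, 232, 120, 120, 24, -224, -368, -424]
  [14, 15, 50, 44, -8, -11, 42, -24, 13] -> [22, 23, 58, 52, 0, -3, 50, -16, 21] -> [-176, -184, -464, -416, 0, 24, -400, 128, -168] -> [-184, -464, -416, 0, 24, -400, 128, -168] -> [128, 24, 0, -168, -184, -400, -416, -464]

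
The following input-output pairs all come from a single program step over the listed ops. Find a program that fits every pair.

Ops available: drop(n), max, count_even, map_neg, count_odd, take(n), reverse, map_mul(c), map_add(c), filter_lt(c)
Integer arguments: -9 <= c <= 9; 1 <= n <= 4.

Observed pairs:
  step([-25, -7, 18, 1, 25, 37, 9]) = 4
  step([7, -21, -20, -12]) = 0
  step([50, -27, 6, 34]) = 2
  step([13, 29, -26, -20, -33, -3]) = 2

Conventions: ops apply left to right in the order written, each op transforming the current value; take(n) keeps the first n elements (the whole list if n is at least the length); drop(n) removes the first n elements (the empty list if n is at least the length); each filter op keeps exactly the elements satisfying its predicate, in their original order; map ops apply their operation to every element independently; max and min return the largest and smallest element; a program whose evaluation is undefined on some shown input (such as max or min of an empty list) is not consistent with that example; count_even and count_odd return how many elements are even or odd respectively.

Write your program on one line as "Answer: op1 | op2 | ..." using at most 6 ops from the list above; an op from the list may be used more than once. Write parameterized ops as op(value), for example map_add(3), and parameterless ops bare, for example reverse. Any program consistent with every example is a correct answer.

reverse | map_mul(-2) | map_add(7) | filter_lt(-7) | count_odd

Check, running the answer program on each example:
  [-25, -7, 18, 1, 25, 37, 9] -> [9, 37, 25, 1, 18, -7, -25] -> [-18, -74, -50, -2, -36, 14, 50] -> [-11, -67, -43, 5, -29, 21, 57] -> [-11, -67, -43, -29] -> 4
  [7, -21, -20, -12] -> [-12, -20, -21, 7] -> [24, 40, 42, -14] -> [31, 47, 49, -7] -> [] -> 0
  [50, -27, 6, 34] -> [34, 6, -27, 50] -> [-68, -12, 54, -100] -> [-61, -5, 61, -93] -> [-61, -93] -> 2
  [13, 29, -26, -20, -33, -3] -> [-3, -33, -20, -26, 29, 13] -> [6, 66, 40, 52, -58, -26] -> [13, 73, 47, 59, -51, -19] -> [-51, -19] -> 2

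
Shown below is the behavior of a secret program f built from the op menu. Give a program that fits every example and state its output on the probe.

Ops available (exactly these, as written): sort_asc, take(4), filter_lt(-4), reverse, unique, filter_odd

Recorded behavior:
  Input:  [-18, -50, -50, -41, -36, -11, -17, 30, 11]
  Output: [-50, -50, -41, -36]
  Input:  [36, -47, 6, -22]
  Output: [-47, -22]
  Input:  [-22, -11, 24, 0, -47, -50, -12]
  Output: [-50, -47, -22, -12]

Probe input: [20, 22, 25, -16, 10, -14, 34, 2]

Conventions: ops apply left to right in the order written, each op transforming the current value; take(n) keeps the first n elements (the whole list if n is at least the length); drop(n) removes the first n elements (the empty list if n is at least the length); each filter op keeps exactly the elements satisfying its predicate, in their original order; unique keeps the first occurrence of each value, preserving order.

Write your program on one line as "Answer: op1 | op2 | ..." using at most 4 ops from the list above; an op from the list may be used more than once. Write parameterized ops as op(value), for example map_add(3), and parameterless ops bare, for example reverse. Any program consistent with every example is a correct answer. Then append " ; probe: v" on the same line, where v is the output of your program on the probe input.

sort_asc | take(4) | filter_lt(-4) ; probe: [-16, -14]

Check, running the answer program on each example:
  [-18, -50, -50, -41, -36, -11, -17, 30, 11] -> [-50, -50, -41, -36, -18, -17, -11, 11, 30] -> [-50, -50, -41, -36] -> [-50, -50, -41, -36]
  [36, -47, 6, -22] -> [-47, -22, 6, 36] -> [-47, -22, 6, 36] -> [-47, -22]
  [-22, -11, 24, 0, -47, -50, -12] -> [-50, -47, -22, -12, -11, 0, 24] -> [-50, -47, -22, -12] -> [-50, -47, -22, -12]
  probe: [20, 22, 25, -16, 10, -14, 34, 2] -> [-16, -14, 2, 10, 20, 22, 25, 34] -> [-16, -14, 2, 10] -> [-16, -14]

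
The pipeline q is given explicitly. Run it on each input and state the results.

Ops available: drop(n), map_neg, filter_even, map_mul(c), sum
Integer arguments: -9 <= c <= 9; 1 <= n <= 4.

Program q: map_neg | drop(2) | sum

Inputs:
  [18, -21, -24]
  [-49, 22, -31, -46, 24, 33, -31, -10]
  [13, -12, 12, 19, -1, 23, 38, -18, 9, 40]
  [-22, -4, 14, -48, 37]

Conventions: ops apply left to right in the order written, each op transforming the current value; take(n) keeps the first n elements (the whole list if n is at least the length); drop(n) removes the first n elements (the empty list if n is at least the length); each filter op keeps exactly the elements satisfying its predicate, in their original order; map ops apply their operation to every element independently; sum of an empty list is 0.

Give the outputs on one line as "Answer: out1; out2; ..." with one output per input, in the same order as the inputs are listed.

Execution, op by op:
  [18, -21, -24] -> [-18, 21, 24] -> [24] -> 24
  [-49, 22, -31, -46, 24, 33, -31, -10] -> [49, -22, 31, 46, -24, -33, 31, 10] -> [31, 46, -24, -33, 31, 10] -> 61
  [13, -12, 12, 19, -1, 23, 38, -18, 9, 40] -> [-13, 12, -12, -19, 1, -23, -38, 18, -9, -40] -> [-12, -19, 1, -23, -38, 18, -9, -40] -> -122
  [-22, -4, 14, -48, 37] -> [22, 4, -14, 48, -37] -> [-14, 48, -37] -> -3

24; 61; -122; -3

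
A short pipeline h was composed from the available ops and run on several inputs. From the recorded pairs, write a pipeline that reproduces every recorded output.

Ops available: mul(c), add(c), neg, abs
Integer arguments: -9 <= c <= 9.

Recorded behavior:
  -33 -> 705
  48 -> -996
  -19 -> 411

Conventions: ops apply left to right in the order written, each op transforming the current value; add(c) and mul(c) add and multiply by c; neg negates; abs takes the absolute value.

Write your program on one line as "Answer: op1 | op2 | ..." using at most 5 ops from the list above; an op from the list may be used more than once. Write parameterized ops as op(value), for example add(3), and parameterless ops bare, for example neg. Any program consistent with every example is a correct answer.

mul(7) | neg | add(4) | neg | mul(-3)

Check, running the answer program on each example:
  -33 -> -231 -> 231 -> 235 -> -235 -> 705
  48 -> 336 -> -336 -> -332 -> 332 -> -996
  -19 -> -133 -> 133 -> 137 -> -137 -> 411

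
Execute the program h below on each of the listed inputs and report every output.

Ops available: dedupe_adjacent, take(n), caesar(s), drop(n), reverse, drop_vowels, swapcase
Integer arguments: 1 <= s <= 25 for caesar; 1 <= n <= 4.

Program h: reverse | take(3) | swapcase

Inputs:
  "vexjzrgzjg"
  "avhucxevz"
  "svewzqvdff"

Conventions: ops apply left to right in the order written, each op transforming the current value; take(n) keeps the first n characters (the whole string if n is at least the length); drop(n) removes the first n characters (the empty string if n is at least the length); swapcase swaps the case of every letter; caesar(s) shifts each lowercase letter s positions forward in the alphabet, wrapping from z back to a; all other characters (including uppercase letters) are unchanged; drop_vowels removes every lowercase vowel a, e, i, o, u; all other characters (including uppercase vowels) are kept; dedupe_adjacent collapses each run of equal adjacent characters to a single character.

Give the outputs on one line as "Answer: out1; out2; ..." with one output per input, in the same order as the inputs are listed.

"GJZ"; "ZVE"; "FFD"

Execution, op by op:
  "vexjzrgzjg" -> "gjzgrzjxev" -> "gjz" -> "GJZ"
  "avhucxevz" -> "zvexcuhva" -> "zve" -> "ZVE"
  "svewzqvdff" -> "ffdvqzwevs" -> "ffd" -> "FFD"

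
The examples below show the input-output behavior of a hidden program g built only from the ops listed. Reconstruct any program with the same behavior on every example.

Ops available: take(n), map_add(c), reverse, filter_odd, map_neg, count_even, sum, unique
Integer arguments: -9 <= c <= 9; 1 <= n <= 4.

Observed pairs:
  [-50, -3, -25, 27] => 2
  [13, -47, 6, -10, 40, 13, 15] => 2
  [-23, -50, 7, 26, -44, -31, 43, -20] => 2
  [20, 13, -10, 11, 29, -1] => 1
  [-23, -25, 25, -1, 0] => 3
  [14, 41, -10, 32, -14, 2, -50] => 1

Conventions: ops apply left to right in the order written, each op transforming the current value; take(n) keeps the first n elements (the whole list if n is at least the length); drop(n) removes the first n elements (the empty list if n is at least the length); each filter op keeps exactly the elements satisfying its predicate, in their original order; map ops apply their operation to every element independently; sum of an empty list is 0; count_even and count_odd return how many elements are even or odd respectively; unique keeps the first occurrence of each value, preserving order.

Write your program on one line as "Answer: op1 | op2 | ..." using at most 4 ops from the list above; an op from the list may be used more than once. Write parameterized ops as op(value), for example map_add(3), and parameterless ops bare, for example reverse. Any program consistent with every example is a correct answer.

map_add(7) | take(3) | count_even

Check, running the answer program on each example:
  [-50, -3, -25, 27] -> [-43, 4, -18, 34] -> [-43, 4, -18] -> 2
  [13, -47, 6, -10, 40, 13, 15] -> [20, -40, 13, -3, 47, 20, 22] -> [20, -40, 13] -> 2
  [-23, -50, 7, 26, -44, -31, 43, -20] -> [-16, -43, 14, 33, -37, -24, 50, -13] -> [-16, -43, 14] -> 2
  [20, 13, -10, 11, 29, -1] -> [27, 20, -3, 18, 36, 6] -> [27, 20, -3] -> 1
  [-23, -25, 25, -1, 0] -> [-16, -18, 32, 6, 7] -> [-16, -18, 32] -> 3
  [14, 41, -10, 32, -14, 2, -50] -> [21, 48, -3, 39, -7, 9, -43] -> [21, 48, -3] -> 1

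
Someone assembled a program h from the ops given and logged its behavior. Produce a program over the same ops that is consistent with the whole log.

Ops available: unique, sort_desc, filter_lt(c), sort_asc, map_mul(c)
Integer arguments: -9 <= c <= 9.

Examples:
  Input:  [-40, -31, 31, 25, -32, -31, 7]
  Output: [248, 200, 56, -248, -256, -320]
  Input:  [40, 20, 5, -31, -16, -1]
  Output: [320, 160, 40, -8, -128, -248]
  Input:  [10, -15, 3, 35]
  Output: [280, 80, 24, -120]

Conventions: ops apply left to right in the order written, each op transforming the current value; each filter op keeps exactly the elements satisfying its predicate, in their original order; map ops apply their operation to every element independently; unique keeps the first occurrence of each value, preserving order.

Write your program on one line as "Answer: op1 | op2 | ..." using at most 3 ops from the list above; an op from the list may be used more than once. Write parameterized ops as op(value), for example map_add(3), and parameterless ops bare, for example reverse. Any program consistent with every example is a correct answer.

sort_desc | map_mul(8) | unique

Check, running the answer program on each example:
  [-40, -31, 31, 25, -32, -31, 7] -> [31, 25, 7, -31, -31, -32, -40] -> [248, 200, 56, -248, -248, -256, -320] -> [248, 200, 56, -248, -256, -320]
  [40, 20, 5, -31, -16, -1] -> [40, 20, 5, -1, -16, -31] -> [320, 160, 40, -8, -128, -248] -> [320, 160, 40, -8, -128, -248]
  [10, -15, 3, 35] -> [35, 10, 3, -15] -> [280, 80, 24, -120] -> [280, 80, 24, -120]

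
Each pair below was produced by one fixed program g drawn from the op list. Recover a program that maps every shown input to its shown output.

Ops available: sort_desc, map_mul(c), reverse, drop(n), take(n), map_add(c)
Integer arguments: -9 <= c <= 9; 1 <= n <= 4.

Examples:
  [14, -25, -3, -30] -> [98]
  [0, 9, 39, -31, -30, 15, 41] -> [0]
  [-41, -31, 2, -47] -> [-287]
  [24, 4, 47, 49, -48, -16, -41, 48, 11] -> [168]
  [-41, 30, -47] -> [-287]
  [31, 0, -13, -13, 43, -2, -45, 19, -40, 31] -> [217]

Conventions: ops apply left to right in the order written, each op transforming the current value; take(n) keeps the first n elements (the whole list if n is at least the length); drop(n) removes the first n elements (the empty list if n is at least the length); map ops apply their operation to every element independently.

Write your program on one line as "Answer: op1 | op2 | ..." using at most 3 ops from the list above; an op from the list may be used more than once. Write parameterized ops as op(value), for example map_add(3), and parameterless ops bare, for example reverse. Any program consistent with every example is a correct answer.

map_mul(7) | take(1)

Check, running the answer program on each example:
  [14, -25, -3, -30] -> [98, -175, -21, -210] -> [98]
  [0, 9, 39, -31, -30, 15, 41] -> [0, 63, 273, -217, -210, 105, 287] -> [0]
  [-41, -31, 2, -47] -> [-287, -217, 14, -329] -> [-287]
  [24, 4, 47, 49, -48, -16, -41, 48, 11] -> [168, 28, 329, 343, -336, -112, -287, 336, 77] -> [168]
  [-41, 30, -47] -> [-287, 210, -329] -> [-287]
  [31, 0, -13, -13, 43, -2, -45, 19, -40, 31] -> [217, 0, -91, -91, 301, -14, -315, 133, -280, 217] -> [217]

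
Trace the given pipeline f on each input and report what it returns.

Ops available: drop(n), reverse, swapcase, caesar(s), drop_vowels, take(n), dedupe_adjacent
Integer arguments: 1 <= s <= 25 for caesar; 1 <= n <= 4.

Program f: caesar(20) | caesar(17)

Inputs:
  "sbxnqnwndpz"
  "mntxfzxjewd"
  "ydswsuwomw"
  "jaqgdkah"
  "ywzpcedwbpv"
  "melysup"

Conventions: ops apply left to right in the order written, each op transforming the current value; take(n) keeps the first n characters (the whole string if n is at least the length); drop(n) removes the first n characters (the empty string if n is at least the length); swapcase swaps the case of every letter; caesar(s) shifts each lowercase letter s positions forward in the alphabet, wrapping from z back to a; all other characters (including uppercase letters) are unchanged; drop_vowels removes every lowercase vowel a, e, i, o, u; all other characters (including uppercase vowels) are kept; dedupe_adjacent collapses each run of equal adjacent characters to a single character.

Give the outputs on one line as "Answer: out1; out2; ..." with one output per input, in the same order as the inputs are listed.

"dmiybyhyoak"; "xyeiqkiupho"; "jodhdfhzxh"; "ulbrovls"; "jhkanpohmag"; "xpwjdfa"

Execution, op by op:
  "sbxnqnwndpz" -> "mvrhkhqhxjt" -> "dmiybyhyoak"
  "mntxfzxjewd" -> "ghnrztrdyqx" -> "xyeiqkiupho"
  "ydswsuwomw" -> "sxmqmoqigq" -> "jodhdfhzxh"
  "jaqgdkah" -> "dukaxeub" -> "ulbrovls"
  "ywzpcedwbpv" -> "sqtjwyxqvjp" -> "jhkanpohmag"
  "melysup" -> "gyfsmoj" -> "xpwjdfa"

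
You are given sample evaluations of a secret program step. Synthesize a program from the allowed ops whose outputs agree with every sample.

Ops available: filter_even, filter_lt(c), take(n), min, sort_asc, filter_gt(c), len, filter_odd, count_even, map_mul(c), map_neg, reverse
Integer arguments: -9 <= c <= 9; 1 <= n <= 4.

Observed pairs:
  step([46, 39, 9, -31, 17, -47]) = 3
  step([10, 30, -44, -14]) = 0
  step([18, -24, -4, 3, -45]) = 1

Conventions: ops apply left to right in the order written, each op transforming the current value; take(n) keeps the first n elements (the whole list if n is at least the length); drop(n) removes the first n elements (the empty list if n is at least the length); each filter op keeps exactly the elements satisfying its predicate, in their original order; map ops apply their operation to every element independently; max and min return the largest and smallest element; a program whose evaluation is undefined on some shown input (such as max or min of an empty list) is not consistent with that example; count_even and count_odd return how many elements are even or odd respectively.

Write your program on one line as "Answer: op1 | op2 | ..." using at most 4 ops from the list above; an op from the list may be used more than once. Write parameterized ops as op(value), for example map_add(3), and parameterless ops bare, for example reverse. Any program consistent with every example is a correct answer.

filter_odd | sort_asc | filter_gt(2) | len

Check, running the answer program on each example:
  [46, 39, 9, -31, 17, -47] -> [39, 9, -31, 17, -47] -> [-47, -31, 9, 17, 39] -> [9, 17, 39] -> 3
  [10, 30, -44, -14] -> [] -> [] -> [] -> 0
  [18, -24, -4, 3, -45] -> [3, -45] -> [-45, 3] -> [3] -> 1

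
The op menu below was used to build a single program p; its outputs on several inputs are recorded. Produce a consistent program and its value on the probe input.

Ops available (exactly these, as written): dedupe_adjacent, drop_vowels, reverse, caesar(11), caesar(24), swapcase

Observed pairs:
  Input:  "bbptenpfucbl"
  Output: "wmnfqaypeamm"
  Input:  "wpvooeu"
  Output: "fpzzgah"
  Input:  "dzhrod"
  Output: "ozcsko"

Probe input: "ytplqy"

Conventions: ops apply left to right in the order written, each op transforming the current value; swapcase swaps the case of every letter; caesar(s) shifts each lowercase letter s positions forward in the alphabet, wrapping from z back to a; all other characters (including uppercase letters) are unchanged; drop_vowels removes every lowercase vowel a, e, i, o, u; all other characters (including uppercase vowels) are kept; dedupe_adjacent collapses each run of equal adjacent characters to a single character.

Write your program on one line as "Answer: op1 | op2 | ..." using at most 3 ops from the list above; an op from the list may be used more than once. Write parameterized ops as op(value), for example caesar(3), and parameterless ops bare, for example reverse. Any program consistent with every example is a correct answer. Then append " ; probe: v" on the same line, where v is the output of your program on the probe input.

reverse | caesar(11) ; probe: "jbwaej"

Check, running the answer program on each example:
  "bbptenpfucbl" -> "lbcufpnetpbb" -> "wmnfqaypeamm"
  "wpvooeu" -> "ueoovpw" -> "fpzzgah"
  "dzhrod" -> "dorhzd" -> "ozcsko"
  probe: "ytplqy" -> "yqlpty" -> "jbwaej"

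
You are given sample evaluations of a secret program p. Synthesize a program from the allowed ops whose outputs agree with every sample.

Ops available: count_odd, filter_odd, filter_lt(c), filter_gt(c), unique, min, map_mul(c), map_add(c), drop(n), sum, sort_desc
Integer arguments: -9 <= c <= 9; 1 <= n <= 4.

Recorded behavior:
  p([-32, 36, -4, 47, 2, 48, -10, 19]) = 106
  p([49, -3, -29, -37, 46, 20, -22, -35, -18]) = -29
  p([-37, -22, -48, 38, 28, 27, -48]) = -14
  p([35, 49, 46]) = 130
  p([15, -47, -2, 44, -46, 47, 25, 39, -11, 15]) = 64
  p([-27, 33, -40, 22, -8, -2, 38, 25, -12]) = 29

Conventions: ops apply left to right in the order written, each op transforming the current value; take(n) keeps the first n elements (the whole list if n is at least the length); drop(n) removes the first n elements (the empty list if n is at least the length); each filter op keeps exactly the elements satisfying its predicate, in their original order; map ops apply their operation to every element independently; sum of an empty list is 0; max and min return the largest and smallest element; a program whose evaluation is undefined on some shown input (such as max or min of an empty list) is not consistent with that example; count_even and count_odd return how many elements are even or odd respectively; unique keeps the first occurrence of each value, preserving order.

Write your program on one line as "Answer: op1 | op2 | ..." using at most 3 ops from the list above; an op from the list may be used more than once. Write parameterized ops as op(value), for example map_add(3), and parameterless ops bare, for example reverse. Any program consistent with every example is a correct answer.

sort_desc | unique | sum

Check, running the answer program on each example:
  [-32, 36, -4, 47, 2, 48, -10, 19] -> [48, 47, 36, 19, 2, -4, -10, -32] -> [48, 47, 36, 19, 2, -4, -10, -32] -> 106
  [49, -3, -29, -37, 46, 20, -22, -35, -18] -> [49, 46, 20, -3, -18, -22, -29, -35, -37] -> [49, 46, 20, -3, -18, -22, -29, -35, -37] -> -29
  [-37, -22, -48, 38, 28, 27, -48] -> [38, 28, 27, -22, -37, -48, -48] -> [38, 28, 27, -22, -37, -48] -> -14
  [35, 49, 46] -> [49, 46, 35] -> [49, 46, 35] -> 130
  [15, -47, -2, 44, -46, 47, 25, 39, -11, 15] -> [47, 44, 39, 25, 15, 15, -2, -11, -46, -47] -> [47, 44, 39, 25, 15, -2, -11, -46, -47] -> 64
  [-27, 33, -40, 22, -8, -2, 38, 25, -12] -> [38, 33, 25, 22, -2, -8, -12, -27, -40] -> [38, 33, 25, 22, -2, -8, -12, -27, -40] -> 29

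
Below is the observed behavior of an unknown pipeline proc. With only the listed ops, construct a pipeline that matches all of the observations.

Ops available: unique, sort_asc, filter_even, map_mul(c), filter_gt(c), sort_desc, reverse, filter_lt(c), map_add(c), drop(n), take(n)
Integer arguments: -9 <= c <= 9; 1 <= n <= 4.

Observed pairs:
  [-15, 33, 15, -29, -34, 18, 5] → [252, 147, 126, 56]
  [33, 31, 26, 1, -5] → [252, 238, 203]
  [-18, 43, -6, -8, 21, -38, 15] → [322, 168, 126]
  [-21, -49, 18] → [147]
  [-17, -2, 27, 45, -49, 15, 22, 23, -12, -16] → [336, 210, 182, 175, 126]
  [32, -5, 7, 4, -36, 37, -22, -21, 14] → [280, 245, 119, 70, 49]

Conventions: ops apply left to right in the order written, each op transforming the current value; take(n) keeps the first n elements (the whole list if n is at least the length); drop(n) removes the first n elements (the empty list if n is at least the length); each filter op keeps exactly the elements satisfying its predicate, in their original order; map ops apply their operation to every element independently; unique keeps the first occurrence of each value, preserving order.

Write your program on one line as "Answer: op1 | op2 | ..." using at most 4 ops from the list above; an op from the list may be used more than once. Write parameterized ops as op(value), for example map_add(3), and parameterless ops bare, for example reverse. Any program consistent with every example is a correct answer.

map_add(3) | sort_desc | filter_gt(5) | map_mul(7)

Check, running the answer program on each example:
  [-15, 33, 15, -29, -34, 18, 5] -> [-12, 36, 18, -26, -31, 21, 8] -> [36, 21, 18, 8, -12, -26, -31] -> [36, 21, 18, 8] -> [252, 147, 126, 56]
  [33, 31, 26, 1, -5] -> [36, 34, 29, 4, -2] -> [36, 34, 29, 4, -2] -> [36, 34, 29] -> [252, 238, 203]
  [-18, 43, -6, -8, 21, -38, 15] -> [-15, 46, -3, -5, 24, -35, 18] -> [46, 24, 18, -3, -5, -15, -35] -> [46, 24, 18] -> [322, 168, 126]
  [-21, -49, 18] -> [-18, -46, 21] -> [21, -18, -46] -> [21] -> [147]
  [-17, -2, 27, 45, -49, 15, 22, 23, -12, -16] -> [-14, 1, 30, 48, -46, 18, 25, 26, -9, -13] -> [48, 30, 26, 25, 18, 1, -9, -13, -14, -46] -> [48, 30, 26, 25, 18] -> [336, 210, 182, 175, 126]
  [32, -5, 7, 4, -36, 37, -22, -21, 14] -> [35, -2, 10, 7, -33, 40, -19, -18, 17] -> [40, 35, 17, 10, 7, -2, -18, -19, -33] -> [40, 35, 17, 10, 7] -> [280, 245, 119, 70, 49]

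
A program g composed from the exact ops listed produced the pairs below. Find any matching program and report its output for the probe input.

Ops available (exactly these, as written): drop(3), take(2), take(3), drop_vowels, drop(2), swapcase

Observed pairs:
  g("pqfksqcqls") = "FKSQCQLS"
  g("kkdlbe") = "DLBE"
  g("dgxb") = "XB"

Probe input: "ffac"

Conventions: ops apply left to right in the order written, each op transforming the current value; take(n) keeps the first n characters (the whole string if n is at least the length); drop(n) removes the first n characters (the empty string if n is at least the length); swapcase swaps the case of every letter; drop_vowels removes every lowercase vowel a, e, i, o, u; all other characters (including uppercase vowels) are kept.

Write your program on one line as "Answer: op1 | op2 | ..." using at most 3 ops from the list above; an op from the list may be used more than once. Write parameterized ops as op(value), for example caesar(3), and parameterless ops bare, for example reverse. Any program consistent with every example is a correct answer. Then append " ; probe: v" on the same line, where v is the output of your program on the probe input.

swapcase | drop(2) ; probe: "AC"

Check, running the answer program on each example:
  "pqfksqcqls" -> "PQFKSQCQLS" -> "FKSQCQLS"
  "kkdlbe" -> "KKDLBE" -> "DLBE"
  "dgxb" -> "DGXB" -> "XB"
  probe: "ffac" -> "FFAC" -> "AC"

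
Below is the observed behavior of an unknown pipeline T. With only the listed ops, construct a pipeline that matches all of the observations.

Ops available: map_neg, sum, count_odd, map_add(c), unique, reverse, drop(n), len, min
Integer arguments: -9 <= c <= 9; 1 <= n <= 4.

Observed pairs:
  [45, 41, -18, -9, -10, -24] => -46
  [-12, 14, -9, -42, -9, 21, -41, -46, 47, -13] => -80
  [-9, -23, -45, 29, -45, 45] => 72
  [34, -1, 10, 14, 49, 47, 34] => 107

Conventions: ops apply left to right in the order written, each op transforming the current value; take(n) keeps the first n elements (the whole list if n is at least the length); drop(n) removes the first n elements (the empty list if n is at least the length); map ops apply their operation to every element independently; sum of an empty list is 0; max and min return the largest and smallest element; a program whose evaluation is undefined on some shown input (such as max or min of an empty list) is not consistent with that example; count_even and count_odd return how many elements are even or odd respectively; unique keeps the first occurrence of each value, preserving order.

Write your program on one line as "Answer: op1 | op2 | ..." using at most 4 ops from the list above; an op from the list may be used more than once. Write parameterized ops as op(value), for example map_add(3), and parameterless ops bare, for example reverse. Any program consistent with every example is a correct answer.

unique | map_add(-1) | drop(3) | sum

Check, running the answer program on each example:
  [45, 41, -18, -9, -10, -24] -> [45, 41, -18, -9, -10, -24] -> [44, 40, -19, -10, -11, -25] -> [-10, -11, -25] -> -46
  [-12, 14, -9, -42, -9, 21, -41, -46, 47, -13] -> [-12, 14, -9, -42, 21, -41, -46, 47, -13] -> [-13, 13, -10, -43, 20, -42, -47, 46, -14] -> [-43, 20, -42, -47, 46, -14] -> -80
  [-9, -23, -45, 29, -45, 45] -> [-9, -23, -45, 29, 45] -> [-10, -24, -46, 28, 44] -> [28, 44] -> 72
  [34, -1, 10, 14, 49, 47, 34] -> [34, -1, 10, 14, 49, 47] -> [33, -2, 9, 13, 48, 46] -> [13, 48, 46] -> 107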